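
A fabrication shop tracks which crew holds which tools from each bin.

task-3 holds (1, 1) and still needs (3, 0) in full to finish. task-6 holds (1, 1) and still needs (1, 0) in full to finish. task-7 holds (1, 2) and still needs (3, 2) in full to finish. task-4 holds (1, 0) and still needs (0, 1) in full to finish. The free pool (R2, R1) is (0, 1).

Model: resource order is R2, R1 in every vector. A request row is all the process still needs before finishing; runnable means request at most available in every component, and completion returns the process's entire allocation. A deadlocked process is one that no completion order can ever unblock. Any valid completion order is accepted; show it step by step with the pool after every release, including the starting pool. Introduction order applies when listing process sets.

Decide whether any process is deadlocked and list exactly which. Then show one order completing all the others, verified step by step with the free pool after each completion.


Deadlocked: task-3 and task-7.
Key observation: after task-4, task-6 complete, (2, 2) is the best the pool ever gets, yet each leftover process wants more R2.
A valid finishing order for the others: task-4, task-6. Step-by-step check:
  pool = (0, 1)
  run task-4 (needs (0, 1), free (0, 1)); after release of (1, 0) the pool is (1, 1)
  run task-6 (needs (1, 0), free (1, 1)); after release of (1, 1) the pool is (2, 2)
The blocked processes can never fit:
  task-3 cannot run: need (3, 0) vs free (2, 2) (insufficient R2)
  task-7 cannot run: need (3, 2) vs free (2, 2) (insufficient R2)


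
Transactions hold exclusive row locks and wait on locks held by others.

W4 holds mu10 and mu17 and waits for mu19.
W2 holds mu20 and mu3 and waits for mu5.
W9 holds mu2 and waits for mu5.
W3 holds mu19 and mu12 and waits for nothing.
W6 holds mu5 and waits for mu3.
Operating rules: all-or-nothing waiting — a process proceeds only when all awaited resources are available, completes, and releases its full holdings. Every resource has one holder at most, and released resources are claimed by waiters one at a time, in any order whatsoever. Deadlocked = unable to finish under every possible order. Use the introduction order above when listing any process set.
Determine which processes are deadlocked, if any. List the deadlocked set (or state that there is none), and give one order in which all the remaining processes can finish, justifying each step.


The deadlocked set is W2, W9 and W6.
Key observation: the loop W2 -> W6 -> W2 blocks itself forever; W9 waits into the deadlock from upstream.
The rest can finish in the order W3, W4.
Verifying each step:
  W3 waits on nothing -> runs at once and releases mu19 and mu12
  run W4 (all its waits — mu19 — are resolved); releases mu10 and mu17


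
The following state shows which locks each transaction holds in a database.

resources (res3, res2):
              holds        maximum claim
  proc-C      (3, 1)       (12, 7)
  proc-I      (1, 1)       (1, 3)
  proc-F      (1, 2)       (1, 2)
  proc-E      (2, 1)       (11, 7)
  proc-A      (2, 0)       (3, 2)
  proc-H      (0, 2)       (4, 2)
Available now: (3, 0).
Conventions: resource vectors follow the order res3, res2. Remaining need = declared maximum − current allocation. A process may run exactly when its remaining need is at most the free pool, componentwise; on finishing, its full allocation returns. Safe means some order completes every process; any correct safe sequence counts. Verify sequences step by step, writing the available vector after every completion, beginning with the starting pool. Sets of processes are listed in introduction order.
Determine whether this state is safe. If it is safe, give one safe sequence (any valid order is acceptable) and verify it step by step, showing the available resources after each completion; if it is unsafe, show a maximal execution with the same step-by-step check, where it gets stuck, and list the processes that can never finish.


UNSAFE — no complete ordering exists.
Key observation: the wall is res3: completing proc-F, proc-H, proc-I, proc-A brings the pool only to (7, 5), and all the rest need more.
Going as far as possible: proc-F, proc-H, proc-I, proc-A; after that, nothing fits. Step-by-step check:
  pool = (3, 0)
  proc-F: need (0, 0) fits (3, 0); releases (1, 2), pool now (4, 2)
  proc-H: need (4, 0) fits (4, 2); releases (0, 2), pool now (4, 4)
  proc-I: need (0, 2) fits (4, 4); releases (1, 1), pool now (5, 5)
  proc-A: need (1, 2) fits (5, 5); releases (2, 0), pool now (7, 5)
  proc-C still needs (9, 6) but only (7, 5) is free — short on res3 and res2
  proc-E still needs (9, 6) but only (7, 5) is free — short on res3 and res2
Permanently blocked: proc-C and proc-E.


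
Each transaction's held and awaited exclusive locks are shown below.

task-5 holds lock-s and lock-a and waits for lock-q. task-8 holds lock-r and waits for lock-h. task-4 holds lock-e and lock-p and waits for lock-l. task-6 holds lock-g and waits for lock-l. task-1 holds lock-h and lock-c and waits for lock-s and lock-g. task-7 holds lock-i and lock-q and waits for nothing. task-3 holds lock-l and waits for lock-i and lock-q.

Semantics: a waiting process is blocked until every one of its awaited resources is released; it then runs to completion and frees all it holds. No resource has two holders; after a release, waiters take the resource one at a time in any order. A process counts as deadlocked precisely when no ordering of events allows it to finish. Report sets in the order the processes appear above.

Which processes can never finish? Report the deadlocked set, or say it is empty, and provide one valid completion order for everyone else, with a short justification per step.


No process is deadlocked.
Key observation: there is no circular wait here — follow any chain and it reaches a process that is free to run now.
A valid finishing order for the others: task-7, task-3, task-6, task-5, task-1, task-4, task-8.
Walking it through:
  run task-7 (it waits on nothing); releases lock-i and lock-q
  run task-3 (all its waits — lock-i and lock-q — are resolved); releases lock-l
  run task-6 (all its waits — lock-l — are resolved); releases lock-g
  run task-5 (all its waits — lock-q — are resolved); releases lock-s and lock-a
  run task-1 (all its waits — lock-s and lock-g — are resolved); releases lock-h and lock-c
  run task-4 (all its waits — lock-l — are resolved); releases lock-e and lock-p
  run task-8 (all its waits — lock-h — are resolved); releases lock-r


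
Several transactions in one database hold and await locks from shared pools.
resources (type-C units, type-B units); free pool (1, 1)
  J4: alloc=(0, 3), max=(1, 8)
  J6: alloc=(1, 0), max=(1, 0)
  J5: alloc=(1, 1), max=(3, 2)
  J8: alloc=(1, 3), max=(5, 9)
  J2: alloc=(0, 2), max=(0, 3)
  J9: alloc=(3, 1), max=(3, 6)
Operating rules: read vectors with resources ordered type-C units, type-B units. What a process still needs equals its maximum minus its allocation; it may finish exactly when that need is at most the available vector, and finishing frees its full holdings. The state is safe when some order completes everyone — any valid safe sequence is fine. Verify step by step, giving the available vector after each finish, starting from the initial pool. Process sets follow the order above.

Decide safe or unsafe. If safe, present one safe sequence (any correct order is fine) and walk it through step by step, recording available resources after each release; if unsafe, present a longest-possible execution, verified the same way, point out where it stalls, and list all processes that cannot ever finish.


UNSAFE.
Key observation: after J2, J6, J5 complete, (3, 4) is the best the pool ever gets, yet each leftover process wants more type-B units.
Going as far as possible: J2, J6, J5; after that, nothing fits. Walking it through:
  pool = (1, 1)
  J2 needs (0, 1) <= (1, 1) -> finishes; pool += (0, 2) = (1, 3)
  J6 needs (0, 0) <= (1, 3) -> finishes; pool += (1, 0) = (2, 3)
  J5 needs (2, 1) <= (2, 3) -> finishes; pool += (1, 1) = (3, 4)
  J4 cannot run: need (1, 5) vs free (3, 4) (insufficient type-B units)
  J8 cannot run: need (4, 6) vs free (3, 4) (insufficient type-C units and type-B units)
  J9 cannot run: need (0, 5) vs free (3, 4) (insufficient type-B units)
Never able to finish: J4, J8 and J9.


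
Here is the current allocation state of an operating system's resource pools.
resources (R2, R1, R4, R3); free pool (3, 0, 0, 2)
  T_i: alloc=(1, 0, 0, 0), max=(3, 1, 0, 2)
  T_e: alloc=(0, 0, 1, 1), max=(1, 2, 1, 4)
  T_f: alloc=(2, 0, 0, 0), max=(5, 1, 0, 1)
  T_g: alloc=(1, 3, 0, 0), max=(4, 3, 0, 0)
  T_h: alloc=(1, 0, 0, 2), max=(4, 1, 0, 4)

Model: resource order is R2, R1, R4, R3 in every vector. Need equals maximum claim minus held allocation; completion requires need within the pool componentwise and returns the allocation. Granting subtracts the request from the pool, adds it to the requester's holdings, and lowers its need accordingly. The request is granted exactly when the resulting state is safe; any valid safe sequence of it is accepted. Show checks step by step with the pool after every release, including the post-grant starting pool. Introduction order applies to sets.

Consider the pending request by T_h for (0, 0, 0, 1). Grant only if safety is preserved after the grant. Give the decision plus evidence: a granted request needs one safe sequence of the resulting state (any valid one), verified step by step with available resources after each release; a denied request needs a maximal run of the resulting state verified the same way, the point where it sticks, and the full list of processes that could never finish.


GRANT. The post-grant state is safe; one safe sequence: T_g, T_h, T_i, T_e, T_f.
Key observation: granting shrinks the pool to (3, 0, 0, 1), yet T_g still fits and the chain goes through.
Check on the post-grant state, step by step:
  pool = (3, 0, 0, 1)
  T_g needs (3, 0, 0, 0) <= (3, 0, 0, 1) -> finishes; pool += (1, 3, 0, 0) = (4, 3, 0, 1)
  T_h needs (3, 1, 0, 1) <= (4, 3, 0, 1) -> finishes; pool += (1, 0, 0, 3) = (5, 3, 0, 4)
  T_i needs (2, 1, 0, 2) <= (5, 3, 0, 4) -> finishes; pool += (1, 0, 0, 0) = (6, 3, 0, 4)
  T_e needs (1, 2, 0, 3) <= (6, 3, 0, 4) -> finishes; pool += (0, 0, 1, 1) = (6, 3, 1, 5)
  T_f needs (3, 1, 0, 1) <= (6, 3, 1, 5) -> finishes; pool += (2, 0, 0, 0) = (8, 3, 1, 5)


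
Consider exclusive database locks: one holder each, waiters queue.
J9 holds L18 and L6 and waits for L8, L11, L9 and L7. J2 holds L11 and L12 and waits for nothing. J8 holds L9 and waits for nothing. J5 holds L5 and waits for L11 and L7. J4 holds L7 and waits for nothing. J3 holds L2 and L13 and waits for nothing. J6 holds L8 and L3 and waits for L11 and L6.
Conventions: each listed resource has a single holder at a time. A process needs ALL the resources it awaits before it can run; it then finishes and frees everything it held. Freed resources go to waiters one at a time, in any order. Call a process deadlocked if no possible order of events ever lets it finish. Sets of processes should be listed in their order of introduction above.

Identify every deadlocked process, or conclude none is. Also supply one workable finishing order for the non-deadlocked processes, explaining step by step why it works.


The deadlocked set is J9 and J6.
Key observation: nobody on the ring J9 -> J6 -> J9 can start until another member finishes, which never happens; no other process is dragged down with it.
The rest can finish in the order J3, J2, J4, J8, J5.
Verifying each step:
  J3: no waits; runs immediately, freeing L2 and L13
  J2: no waits; runs immediately, freeing L11 and L12
  J4: no waits; runs immediately, freeing L7
  J8: no waits; runs immediately, freeing L9
  J5: everything it awaited (L11 and L7) is free; runs, freeing L5


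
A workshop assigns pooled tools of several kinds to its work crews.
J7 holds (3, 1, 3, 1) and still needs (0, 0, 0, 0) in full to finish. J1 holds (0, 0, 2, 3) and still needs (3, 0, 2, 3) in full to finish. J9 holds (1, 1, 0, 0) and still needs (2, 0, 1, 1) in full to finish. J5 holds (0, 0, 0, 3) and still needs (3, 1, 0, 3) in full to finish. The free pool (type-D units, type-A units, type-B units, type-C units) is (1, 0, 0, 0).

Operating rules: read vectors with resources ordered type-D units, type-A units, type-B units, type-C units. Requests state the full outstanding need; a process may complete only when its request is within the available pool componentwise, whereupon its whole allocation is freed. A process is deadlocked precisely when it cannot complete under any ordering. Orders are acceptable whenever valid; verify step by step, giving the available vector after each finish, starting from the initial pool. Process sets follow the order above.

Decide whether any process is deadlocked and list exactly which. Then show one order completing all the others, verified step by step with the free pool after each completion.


Deadlocked set: J1 and J5.
Key observation: once J7, J9 finish, the pool peaks at (5, 2, 3, 1) — and every remaining process still needs more type-C units than that.
The rest can finish in the order J7, J9. Check, step by step:
  pool = (1, 0, 0, 0)
  J7: need (0, 0, 0, 0) fits (1, 0, 0, 0); releases (3, 1, 3, 1), pool now (4, 1, 3, 1)
  J9: need (2, 0, 1, 1) fits (4, 1, 3, 1); releases (1, 1, 0, 0), pool now (5, 2, 3, 1)
The stuck group stays short no matter what:
  J1 cannot run: need (3, 0, 2, 3) vs free (5, 2, 3, 1) (insufficient type-C units)
  J5 cannot run: need (3, 1, 0, 3) vs free (5, 2, 3, 1) (insufficient type-C units)


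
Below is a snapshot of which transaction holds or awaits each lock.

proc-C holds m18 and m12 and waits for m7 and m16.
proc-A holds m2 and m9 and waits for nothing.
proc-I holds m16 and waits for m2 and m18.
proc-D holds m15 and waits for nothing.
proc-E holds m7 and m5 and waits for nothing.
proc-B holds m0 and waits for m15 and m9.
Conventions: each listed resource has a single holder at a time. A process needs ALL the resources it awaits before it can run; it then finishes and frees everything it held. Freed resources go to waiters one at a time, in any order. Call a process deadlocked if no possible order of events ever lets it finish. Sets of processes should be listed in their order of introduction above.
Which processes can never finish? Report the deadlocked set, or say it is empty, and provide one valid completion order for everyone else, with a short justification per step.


Deadlocked set: proc-C and proc-I.
Key observation: the waits loop around proc-C -> proc-I -> proc-C with no way out; no other process is dragged down with it.
The rest can finish in the order proc-E, proc-D, proc-A, proc-B.
Verifying each step:
  proc-E: no waits; runs immediately, freeing m7 and m5
  proc-D: no waits; runs immediately, freeing m15
  proc-A: no waits; runs immediately, freeing m2 and m9
  proc-B waits on m15 and m9 — all released -> runs and releases m0


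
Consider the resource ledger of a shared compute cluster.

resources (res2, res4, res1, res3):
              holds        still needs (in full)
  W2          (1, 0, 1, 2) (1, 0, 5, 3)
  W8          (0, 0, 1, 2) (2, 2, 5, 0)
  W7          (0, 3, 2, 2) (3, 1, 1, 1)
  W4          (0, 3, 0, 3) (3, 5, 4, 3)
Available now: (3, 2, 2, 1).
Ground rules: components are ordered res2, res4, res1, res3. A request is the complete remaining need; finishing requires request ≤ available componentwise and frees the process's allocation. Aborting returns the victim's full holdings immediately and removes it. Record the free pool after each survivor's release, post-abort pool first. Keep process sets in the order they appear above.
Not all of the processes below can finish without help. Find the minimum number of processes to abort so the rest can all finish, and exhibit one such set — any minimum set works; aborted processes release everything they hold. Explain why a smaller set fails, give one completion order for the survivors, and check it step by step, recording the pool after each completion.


Minimum abort set: W2.
Key observation: before aborting W2, W8 was permanently blocked — no order could ever run it; afterwards it completes at step 2.
Minimality: the empty abort set fails — the state is deadlocked as it stands.
Survivors finish in the order: W7, W8, W4. Check, step by step (pool after the aborts first):
  pool = (4, 2, 3, 3)
  W7 needs (3, 1, 1, 1) <= (4, 2, 3, 3) -> finishes; pool += (0, 3, 2, 2) = (4, 5, 5, 5)
  W8 needs (2, 2, 5, 0) <= (4, 5, 5, 5) -> finishes; pool += (0, 0, 1, 2) = (4, 5, 6, 7)
  W4 needs (3, 5, 4, 3) <= (4, 5, 6, 7) -> finishes; pool += (0, 3, 0, 3) = (4, 8, 6, 10)


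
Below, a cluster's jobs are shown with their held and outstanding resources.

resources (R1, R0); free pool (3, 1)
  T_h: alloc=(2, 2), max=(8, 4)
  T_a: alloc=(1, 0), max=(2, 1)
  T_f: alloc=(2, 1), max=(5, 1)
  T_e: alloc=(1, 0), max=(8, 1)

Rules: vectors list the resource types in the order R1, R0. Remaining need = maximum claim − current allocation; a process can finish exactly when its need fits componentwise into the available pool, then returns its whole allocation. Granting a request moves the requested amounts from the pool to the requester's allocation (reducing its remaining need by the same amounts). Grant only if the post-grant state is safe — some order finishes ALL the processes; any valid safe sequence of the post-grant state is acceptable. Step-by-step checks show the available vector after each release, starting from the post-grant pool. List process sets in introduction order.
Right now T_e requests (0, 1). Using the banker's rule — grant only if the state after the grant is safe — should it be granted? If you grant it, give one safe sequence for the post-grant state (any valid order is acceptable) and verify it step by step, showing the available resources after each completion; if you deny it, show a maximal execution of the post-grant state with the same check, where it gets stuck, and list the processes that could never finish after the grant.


DENY: after the grant no complete ordering would exist.
Key observation: after T_f, T_a the pool peaks at (6, 1), and each blocked process is short somewhere: T_h on R0; T_e on R1.
Pretend the grant happened; the run T_f, T_a goes as far as possible. Walking it through:
  pool = (3, 0)
  T_f: need (3, 0) fits (3, 0); releases (2, 1), pool now (5, 1)
  T_a: need (1, 1) fits (5, 1); releases (1, 0), pool now (6, 1)
  T_h still needs (6, 2) but only (6, 1) is free — short on R0
  T_e still needs (7, 0) but only (6, 1) is free — short on R1
Processes that could never finish after the grant: T_h and T_e.


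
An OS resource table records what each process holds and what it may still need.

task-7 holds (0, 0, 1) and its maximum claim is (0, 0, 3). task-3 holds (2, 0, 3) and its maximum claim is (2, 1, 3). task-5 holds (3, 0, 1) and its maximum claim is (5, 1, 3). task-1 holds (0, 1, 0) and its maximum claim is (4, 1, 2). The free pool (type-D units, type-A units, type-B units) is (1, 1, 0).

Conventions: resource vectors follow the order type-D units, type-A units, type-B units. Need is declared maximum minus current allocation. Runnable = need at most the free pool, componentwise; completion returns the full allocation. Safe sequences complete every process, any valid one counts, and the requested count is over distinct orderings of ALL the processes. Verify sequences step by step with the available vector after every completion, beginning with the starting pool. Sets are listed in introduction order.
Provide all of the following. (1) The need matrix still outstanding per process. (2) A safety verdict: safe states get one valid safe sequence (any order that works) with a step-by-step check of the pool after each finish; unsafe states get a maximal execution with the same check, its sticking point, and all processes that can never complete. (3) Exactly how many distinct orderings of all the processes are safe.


(1) Outstanding need per process (order type-D units, type-A units, type-B units):
  task-7: (0, 0, 2)
  task-3: (0, 1, 0)
  task-5: (2, 1, 2)
  task-1: (4, 0, 2)
(2) SAFE — a valid safe sequence is task-3, task-5, task-7, task-1.
Key observation: task-3 marks the first exact bind of the order: its need (0, 1, 0) fits the free (1, 1, 0) with zero slack on a requested resource.
Walking it through:
  pool = (1, 1, 0)
  task-3 needs (0, 1, 0) <= (1, 1, 0) -> finishes; pool += (2, 0, 3) = (3, 1, 3)
  task-5 needs (2, 1, 2) <= (3, 1, 3) -> finishes; pool += (3, 0, 1) = (6, 1, 4)
  task-7 needs (0, 0, 2) <= (6, 1, 4) -> finishes; pool += (0, 0, 1) = (6, 1, 5)
  task-1 needs (4, 0, 2) <= (6, 1, 5) -> finishes; pool += (0, 1, 0) = (6, 2, 5)
(3) Precisely 3 of the possible complete orderings are safe sequences.


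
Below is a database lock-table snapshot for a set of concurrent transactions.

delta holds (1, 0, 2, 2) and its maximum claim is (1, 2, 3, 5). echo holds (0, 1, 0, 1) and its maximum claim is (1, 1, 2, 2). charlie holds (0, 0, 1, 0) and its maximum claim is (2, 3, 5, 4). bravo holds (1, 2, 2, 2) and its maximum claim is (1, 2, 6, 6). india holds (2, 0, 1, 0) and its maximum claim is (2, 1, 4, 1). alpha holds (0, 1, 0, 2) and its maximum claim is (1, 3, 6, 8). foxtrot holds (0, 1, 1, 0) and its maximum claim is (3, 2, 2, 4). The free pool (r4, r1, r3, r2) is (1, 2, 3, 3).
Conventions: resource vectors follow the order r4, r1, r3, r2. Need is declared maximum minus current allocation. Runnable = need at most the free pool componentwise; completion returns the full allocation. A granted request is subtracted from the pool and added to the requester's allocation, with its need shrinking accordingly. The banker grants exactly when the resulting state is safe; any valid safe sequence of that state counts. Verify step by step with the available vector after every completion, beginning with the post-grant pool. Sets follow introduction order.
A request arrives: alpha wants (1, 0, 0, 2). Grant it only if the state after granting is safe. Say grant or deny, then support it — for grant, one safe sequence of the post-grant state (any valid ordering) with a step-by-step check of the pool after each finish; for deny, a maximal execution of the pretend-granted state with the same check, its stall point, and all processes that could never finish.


DENY. Granting would leave the state unsafe.
Key observation: even finishing india, echo leaves just (2, 3, 4, 2) free — too little r2 for any of the remaining processes.
Pretend the grant happened; the run india, echo goes as far as possible. Step-by-step check:
  pool = (0, 2, 3, 1)
  india: need (0, 1, 3, 1) fits (0, 2, 3, 1); releases (2, 0, 1, 0), pool now (2, 2, 4, 1)
  echo: need (1, 0, 2, 1) fits (2, 2, 4, 1); releases (0, 1, 0, 1), pool now (2, 3, 4, 2)
  delta cannot run: need (0, 2, 1, 3) vs free (2, 3, 4, 2) (insufficient r2)
  charlie cannot run: need (2, 3, 4, 4) vs free (2, 3, 4, 2) (insufficient r2)
  bravo cannot run: need (0, 0, 4, 4) vs free (2, 3, 4, 2) (insufficient r2)
  alpha cannot run: need (0, 2, 6, 4) vs free (2, 3, 4, 2) (insufficient r3 and r2)
  foxtrot cannot run: need (3, 1, 1, 4) vs free (2, 3, 4, 2) (insufficient r4 and r2)
Post-grant, the permanently blocked set is delta, charlie, bravo, alpha and foxtrot.


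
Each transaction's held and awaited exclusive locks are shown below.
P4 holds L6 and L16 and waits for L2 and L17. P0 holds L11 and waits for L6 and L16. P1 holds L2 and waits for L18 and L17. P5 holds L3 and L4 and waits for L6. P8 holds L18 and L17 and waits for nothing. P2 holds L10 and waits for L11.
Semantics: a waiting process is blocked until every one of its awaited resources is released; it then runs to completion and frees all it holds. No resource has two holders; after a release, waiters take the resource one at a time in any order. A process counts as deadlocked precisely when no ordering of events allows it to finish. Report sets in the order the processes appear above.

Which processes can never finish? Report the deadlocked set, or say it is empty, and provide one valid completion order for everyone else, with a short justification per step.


No process is deadlocked.
Key observation: there is no circular wait here — follow any chain and it reaches a process that is free to run now.
One completion order for the rest: P8, P1, P4, P0, P5, P2.
Step-by-step check:
  P8 waits on nothing -> runs at once and releases L18 and L17
  P1: everything it awaited (L18 and L17) is free; runs, freeing L2
  P4: everything it awaited (L2 and L17) is free; runs, freeing L6 and L16
  P0: everything it awaited (L6 and L16) is free; runs, freeing L11
  P5: everything it awaited (L6) is free; runs, freeing L3 and L4
  P2: everything it awaited (L11) is free; runs, freeing L10


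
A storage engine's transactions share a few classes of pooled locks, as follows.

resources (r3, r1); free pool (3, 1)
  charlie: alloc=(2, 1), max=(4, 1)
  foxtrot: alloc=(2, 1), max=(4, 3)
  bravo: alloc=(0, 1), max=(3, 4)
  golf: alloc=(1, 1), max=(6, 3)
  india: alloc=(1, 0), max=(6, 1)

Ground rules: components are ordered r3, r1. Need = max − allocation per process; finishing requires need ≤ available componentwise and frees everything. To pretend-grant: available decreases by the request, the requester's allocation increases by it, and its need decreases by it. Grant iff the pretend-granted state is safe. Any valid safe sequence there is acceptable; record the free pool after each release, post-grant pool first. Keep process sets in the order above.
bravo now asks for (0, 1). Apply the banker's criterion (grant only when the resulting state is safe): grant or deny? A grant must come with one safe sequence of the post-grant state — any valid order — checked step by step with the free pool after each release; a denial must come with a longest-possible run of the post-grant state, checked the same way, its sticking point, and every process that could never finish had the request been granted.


DENY — the pretend-granted state is unsafe.
Key observation: r1 is the bottleneck — with charlie, india done the pool holds (6, 1), short of every remaining need.
After a pretend grant, a maximal execution: charlie, india — then nothing else fits. Walking it through:
  pool = (3, 0)
  charlie needs (2, 0) <= (3, 0) -> finishes; pool += (2, 1) = (5, 1)
  india needs (5, 1) <= (5, 1) -> finishes; pool += (1, 0) = (6, 1)
  foxtrot cannot run: need (2, 2) vs free (6, 1) (insufficient r1)
  bravo cannot run: need (3, 2) vs free (6, 1) (insufficient r1)
  golf cannot run: need (5, 2) vs free (6, 1) (insufficient r1)
Processes that could never finish after the grant: foxtrot, bravo and golf.


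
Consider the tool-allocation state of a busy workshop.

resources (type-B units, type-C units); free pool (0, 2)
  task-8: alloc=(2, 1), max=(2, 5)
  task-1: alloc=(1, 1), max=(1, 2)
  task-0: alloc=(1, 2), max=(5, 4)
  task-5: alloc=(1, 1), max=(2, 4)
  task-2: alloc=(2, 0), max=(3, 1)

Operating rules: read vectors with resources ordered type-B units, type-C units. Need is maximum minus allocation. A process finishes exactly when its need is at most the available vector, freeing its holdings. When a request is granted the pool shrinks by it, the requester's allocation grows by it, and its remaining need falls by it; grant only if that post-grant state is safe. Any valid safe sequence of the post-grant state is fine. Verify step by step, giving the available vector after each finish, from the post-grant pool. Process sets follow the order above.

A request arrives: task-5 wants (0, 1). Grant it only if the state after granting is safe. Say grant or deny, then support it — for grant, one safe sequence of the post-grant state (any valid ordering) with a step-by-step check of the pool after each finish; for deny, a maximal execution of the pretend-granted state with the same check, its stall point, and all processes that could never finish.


GRANT — the state after the grant stays safe, e.g. via task-1, task-2, task-5, task-8, task-0.
Key observation: the grant leaves (0, 1) free — enough for task-1, whose release restarts the cascade.
Check on the post-grant state, step by step:
  pool = (0, 1)
  task-1 needs (0, 1) <= (0, 1) -> finishes; pool += (1, 1) = (1, 2)
  task-2 needs (1, 1) <= (1, 2) -> finishes; pool += (2, 0) = (3, 2)
  task-5 needs (1, 2) <= (3, 2) -> finishes; pool += (1, 2) = (4, 4)
  task-8 needs (0, 4) <= (4, 4) -> finishes; pool += (2, 1) = (6, 5)
  task-0 needs (4, 2) <= (6, 5) -> finishes; pool += (1, 2) = (7, 7)


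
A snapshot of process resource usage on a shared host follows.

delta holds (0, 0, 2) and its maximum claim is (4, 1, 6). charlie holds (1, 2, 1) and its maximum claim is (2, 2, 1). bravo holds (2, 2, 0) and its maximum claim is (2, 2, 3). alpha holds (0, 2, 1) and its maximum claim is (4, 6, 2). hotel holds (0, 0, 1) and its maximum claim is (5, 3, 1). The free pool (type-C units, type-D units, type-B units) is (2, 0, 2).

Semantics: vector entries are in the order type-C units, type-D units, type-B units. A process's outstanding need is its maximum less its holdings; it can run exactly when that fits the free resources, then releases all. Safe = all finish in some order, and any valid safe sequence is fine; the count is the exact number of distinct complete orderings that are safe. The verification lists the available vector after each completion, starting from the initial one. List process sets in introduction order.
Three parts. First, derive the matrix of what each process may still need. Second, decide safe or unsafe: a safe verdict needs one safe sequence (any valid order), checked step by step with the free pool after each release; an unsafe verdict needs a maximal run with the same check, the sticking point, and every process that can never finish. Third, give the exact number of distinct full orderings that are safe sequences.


(1) Remaining need (order type-C units, type-D units, type-B units):
  delta: (4, 1, 4)
  charlie: (1, 0, 0)
  bravo: (0, 0, 3)
  alpha: (4, 4, 1)
  hotel: (5, 3, 0)
(2) SAFE. One safe sequence: charlie, bravo, alpha, hotel, delta.
Key observation: the order's first zero-slack moment is bravo ((0, 0, 3) needed, (3, 2, 3) free — a requested resource with nothing to spare).
Verifying each step:
  pool = (2, 0, 2)
  charlie: need (1, 0, 0) fits (2, 0, 2); releases (1, 2, 1), pool now (3, 2, 3)
  bravo: need (0, 0, 3) fits (3, 2, 3); releases (2, 2, 0), pool now (5, 4, 3)
  alpha: need (4, 4, 1) fits (5, 4, 3); releases (0, 2, 1), pool now (5, 6, 4)
  hotel: need (5, 3, 0) fits (5, 6, 4); releases (0, 0, 1), pool now (5, 6, 5)
  delta: need (4, 1, 4) fits (5, 6, 5); releases (0, 0, 2), pool now (5, 6, 7)
(3) The exact count: 4 of the possible complete orderings are safe sequences.


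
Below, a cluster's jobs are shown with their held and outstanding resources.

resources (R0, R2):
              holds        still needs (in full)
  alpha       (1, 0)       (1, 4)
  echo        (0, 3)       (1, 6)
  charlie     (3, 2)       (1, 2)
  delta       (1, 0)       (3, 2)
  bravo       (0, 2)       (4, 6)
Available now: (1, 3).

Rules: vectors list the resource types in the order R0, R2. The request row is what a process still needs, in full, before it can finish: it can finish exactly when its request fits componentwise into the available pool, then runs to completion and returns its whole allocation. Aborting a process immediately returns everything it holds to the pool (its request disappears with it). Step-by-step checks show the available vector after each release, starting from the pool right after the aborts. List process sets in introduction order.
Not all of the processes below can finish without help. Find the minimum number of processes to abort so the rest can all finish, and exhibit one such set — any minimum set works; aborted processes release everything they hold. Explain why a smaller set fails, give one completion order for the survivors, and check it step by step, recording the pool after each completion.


Abort bravo.
Key observation: echo was stuck for good until bravo gave back (0, 2); in the order shown it finishes at step 2.
Why nothing smaller works: aborting no one leaves the state deadlocked as given.
Survivors finish in the order: charlie, echo, alpha, delta. Verifying each step (pool after the aborts first):
  pool = (1, 5)
  run charlie (needs (1, 2), free (1, 5)); after release of (3, 2) the pool is (4, 7)
  run echo (needs (1, 6), free (4, 7)); after release of (0, 3) the pool is (4, 10)
  run alpha (needs (1, 4), free (4, 10)); after release of (1, 0) the pool is (5, 10)
  run delta (needs (3, 2), free (5, 10)); after release of (1, 0) the pool is (6, 10)


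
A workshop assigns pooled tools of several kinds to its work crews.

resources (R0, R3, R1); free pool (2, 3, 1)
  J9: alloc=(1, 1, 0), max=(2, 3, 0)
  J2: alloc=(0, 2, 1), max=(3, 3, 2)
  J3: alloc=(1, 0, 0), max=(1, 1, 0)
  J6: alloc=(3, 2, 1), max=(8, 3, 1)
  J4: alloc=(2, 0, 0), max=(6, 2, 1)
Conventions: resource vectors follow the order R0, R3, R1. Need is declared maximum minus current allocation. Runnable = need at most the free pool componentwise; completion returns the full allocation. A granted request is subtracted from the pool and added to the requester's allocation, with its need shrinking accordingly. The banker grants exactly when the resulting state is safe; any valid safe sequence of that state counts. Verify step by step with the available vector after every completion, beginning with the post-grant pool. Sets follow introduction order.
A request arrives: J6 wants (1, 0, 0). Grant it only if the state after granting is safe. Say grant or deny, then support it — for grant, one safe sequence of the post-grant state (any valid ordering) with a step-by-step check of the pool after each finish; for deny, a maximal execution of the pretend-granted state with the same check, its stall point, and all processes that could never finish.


DENY. Granting would leave the state unsafe.
Key observation: even finishing J9, J3, J2 leaves just (3, 6, 2) free — too little R0 for any of the remaining processes.
After a pretend grant, a maximal execution: J9, J3, J2 — then nothing else fits. Step-by-step check:
  pool = (1, 3, 1)
  J9: need (1, 2, 0) fits (1, 3, 1); releases (1, 1, 0), pool now (2, 4, 1)
  J3: need (0, 1, 0) fits (2, 4, 1); releases (1, 0, 0), pool now (3, 4, 1)
  J2: need (3, 1, 1) fits (3, 4, 1); releases (0, 2, 1), pool now (3, 6, 2)
  J6 still needs (4, 1, 0) but only (3, 6, 2) is free — short on R0
  J4 still needs (4, 2, 1) but only (3, 6, 2) is free — short on R0
Post-grant, the permanently blocked set is J6 and J4.


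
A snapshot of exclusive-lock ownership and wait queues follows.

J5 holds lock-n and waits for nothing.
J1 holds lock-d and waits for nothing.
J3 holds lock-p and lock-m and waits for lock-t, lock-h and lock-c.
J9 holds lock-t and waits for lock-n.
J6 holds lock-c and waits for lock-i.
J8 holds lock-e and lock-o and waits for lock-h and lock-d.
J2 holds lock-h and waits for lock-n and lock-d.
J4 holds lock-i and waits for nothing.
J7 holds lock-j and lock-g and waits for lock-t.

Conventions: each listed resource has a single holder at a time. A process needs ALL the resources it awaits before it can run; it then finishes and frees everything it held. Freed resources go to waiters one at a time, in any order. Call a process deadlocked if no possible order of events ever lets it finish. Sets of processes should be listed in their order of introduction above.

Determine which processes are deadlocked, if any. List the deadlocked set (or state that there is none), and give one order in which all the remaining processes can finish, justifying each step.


No process is deadlocked.
Key observation: all waits point, directly or indirectly, at processes that can finish, so nothing is permanently blocked.
The rest can finish in the order J1, J5, J2, J8, J9, J4, J6, J7, J3.
Verifying each step:
  run J1 (it waits on nothing); releases lock-d
  run J5 (it waits on nothing); releases lock-n
  run J2 (all its waits — lock-n and lock-d — are resolved); releases lock-h
  run J8 (all its waits — lock-h and lock-d — are resolved); releases lock-e and lock-o
  run J9 (all its waits — lock-n — are resolved); releases lock-t
  run J4 (it waits on nothing); releases lock-i
  run J6 (all its waits — lock-i — are resolved); releases lock-c
  run J7 (all its waits — lock-t — are resolved); releases lock-j and lock-g
  run J3 (all its waits — lock-t, lock-h and lock-c — are resolved); releases lock-p and lock-m


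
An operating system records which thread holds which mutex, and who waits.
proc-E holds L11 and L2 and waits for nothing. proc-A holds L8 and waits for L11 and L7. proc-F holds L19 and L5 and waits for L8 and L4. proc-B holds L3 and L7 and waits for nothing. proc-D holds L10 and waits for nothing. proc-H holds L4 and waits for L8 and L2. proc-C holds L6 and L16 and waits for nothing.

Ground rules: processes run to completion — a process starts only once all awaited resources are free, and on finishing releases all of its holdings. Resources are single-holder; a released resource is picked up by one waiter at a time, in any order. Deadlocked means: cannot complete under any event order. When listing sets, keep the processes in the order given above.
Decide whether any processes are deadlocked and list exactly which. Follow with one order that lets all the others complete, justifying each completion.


The deadlocked set is empty.
Key observation: no waiting chain loops back on itself — every chain ends at a process that waits on nothing, so everyone eventually runs.
One completion order for the rest: proc-B, proc-E, proc-A, proc-H, proc-F, proc-D, proc-C.
Step-by-step check:
  proc-B: no waits; runs immediately, freeing L3 and L7
  proc-E: no waits; runs immediately, freeing L11 and L2
  proc-A: everything it awaited (L11 and L7) is free; runs, freeing L8
  proc-H: everything it awaited (L8 and L2) is free; runs, freeing L4
  proc-F: everything it awaited (L8 and L4) is free; runs, freeing L19 and L5
  proc-D: no waits; runs immediately, freeing L10
  proc-C: no waits; runs immediately, freeing L6 and L16


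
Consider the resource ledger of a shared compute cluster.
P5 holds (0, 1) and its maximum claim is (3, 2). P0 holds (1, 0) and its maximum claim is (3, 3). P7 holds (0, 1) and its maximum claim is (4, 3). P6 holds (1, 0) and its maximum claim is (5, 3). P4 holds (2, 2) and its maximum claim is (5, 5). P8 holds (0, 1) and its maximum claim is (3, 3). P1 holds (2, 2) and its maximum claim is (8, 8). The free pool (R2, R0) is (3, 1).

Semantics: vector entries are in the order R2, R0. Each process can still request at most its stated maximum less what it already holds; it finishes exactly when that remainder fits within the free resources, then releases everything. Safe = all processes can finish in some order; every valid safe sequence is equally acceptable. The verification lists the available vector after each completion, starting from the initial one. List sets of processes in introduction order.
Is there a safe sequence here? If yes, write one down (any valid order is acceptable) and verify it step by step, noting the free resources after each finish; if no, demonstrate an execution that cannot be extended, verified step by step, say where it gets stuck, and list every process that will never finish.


SAFE — a valid safe sequence is P5, P8, P0, P4, P7, P6, P1.
Key observation: the first exact fit in this order is P5 — it needs (3, 1) with (3, 1) free, meeting a requested resource to the last unit.
Verifying each step:
  pool = (3, 1)
  run P5 (needs (3, 1), free (3, 1)); after release of (0, 1) the pool is (3, 2)
  run P8 (needs (3, 2), free (3, 2)); after release of (0, 1) the pool is (3, 3)
  run P0 (needs (2, 3), free (3, 3)); after release of (1, 0) the pool is (4, 3)
  run P4 (needs (3, 3), free (4, 3)); after release of (2, 2) the pool is (6, 5)
  run P7 (needs (4, 2), free (6, 5)); after release of (0, 1) the pool is (6, 6)
  run P6 (needs (4, 3), free (6, 6)); after release of (1, 0) the pool is (7, 6)
  run P1 (needs (6, 6), free (7, 6)); after release of (2, 2) the pool is (9, 8)
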